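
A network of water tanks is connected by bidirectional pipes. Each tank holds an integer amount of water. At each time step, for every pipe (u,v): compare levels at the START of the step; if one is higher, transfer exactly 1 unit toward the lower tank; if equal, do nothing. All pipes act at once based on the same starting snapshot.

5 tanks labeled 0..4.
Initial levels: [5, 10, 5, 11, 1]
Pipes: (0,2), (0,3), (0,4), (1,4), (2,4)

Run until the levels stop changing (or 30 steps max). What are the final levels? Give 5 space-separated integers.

Answer: 5 6 6 7 8

Derivation:
Step 1: flows [0=2,3->0,0->4,1->4,2->4] -> levels [5 9 4 10 4]
Step 2: flows [0->2,3->0,0->4,1->4,2=4] -> levels [4 8 5 9 6]
Step 3: flows [2->0,3->0,4->0,1->4,4->2] -> levels [7 7 5 8 5]
Step 4: flows [0->2,3->0,0->4,1->4,2=4] -> levels [6 6 6 7 7]
Step 5: flows [0=2,3->0,4->0,4->1,4->2] -> levels [8 7 7 6 4]
Step 6: flows [0->2,0->3,0->4,1->4,2->4] -> levels [5 6 7 7 7]
Step 7: flows [2->0,3->0,4->0,4->1,2=4] -> levels [8 7 6 6 5]
Step 8: flows [0->2,0->3,0->4,1->4,2->4] -> levels [5 6 6 7 8]
Step 9: flows [2->0,3->0,4->0,4->1,4->2] -> levels [8 7 6 6 5]
  -> period-2 cycle: step 9 state = step 7 state; never stabilizes
  -> state at step 30: (30-7) mod 2 = 1, same as step 8 -> [5 6 6 7 8]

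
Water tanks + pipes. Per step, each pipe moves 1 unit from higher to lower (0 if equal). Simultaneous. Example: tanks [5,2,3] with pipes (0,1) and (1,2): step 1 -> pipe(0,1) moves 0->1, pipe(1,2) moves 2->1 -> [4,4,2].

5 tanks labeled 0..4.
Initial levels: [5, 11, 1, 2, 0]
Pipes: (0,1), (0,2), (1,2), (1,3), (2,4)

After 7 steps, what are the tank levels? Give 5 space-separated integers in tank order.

Step 1: flows [1->0,0->2,1->2,1->3,2->4] -> levels [5 8 2 3 1]
Step 2: flows [1->0,0->2,1->2,1->3,2->4] -> levels [5 5 3 4 2]
Step 3: flows [0=1,0->2,1->2,1->3,2->4] -> levels [4 3 4 5 3]
Step 4: flows [0->1,0=2,2->1,3->1,2->4] -> levels [3 6 2 4 4]
Step 5: flows [1->0,0->2,1->2,1->3,4->2] -> levels [3 3 5 5 3]
Step 6: flows [0=1,2->0,2->1,3->1,2->4] -> levels [4 5 2 4 4]
Step 7: flows [1->0,0->2,1->2,1->3,4->2] -> levels [4 2 5 5 3]

Answer: 4 2 5 5 3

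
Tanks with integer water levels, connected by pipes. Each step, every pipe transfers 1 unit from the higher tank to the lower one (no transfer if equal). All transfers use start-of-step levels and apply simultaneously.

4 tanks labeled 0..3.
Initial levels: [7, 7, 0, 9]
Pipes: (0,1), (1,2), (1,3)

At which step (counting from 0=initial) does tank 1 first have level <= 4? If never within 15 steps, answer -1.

Answer: 5

Derivation:
Step 1: flows [0=1,1->2,3->1] -> levels [7 7 1 8]
Step 2: flows [0=1,1->2,3->1] -> levels [7 7 2 7]
Step 3: flows [0=1,1->2,1=3] -> levels [7 6 3 7]
Step 4: flows [0->1,1->2,3->1] -> levels [6 7 4 6]
Step 5: flows [1->0,1->2,1->3] -> levels [7 4 5 7]
Tank 1 first reaches <=4 at step 5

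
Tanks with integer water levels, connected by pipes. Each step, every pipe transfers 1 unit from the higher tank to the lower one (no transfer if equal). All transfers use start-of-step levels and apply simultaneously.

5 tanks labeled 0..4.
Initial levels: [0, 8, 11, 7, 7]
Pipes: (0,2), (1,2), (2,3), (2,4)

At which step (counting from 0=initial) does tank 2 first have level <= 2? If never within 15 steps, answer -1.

Step 1: flows [2->0,2->1,2->3,2->4] -> levels [1 9 7 8 8]
Step 2: flows [2->0,1->2,3->2,4->2] -> levels [2 8 9 7 7]
Step 3: flows [2->0,2->1,2->3,2->4] -> levels [3 9 5 8 8]
Step 4: flows [2->0,1->2,3->2,4->2] -> levels [4 8 7 7 7]
Step 5: flows [2->0,1->2,2=3,2=4] -> levels [5 7 7 7 7]
Step 6: flows [2->0,1=2,2=3,2=4] -> levels [6 7 6 7 7]
Step 7: flows [0=2,1->2,3->2,4->2] -> levels [6 6 9 6 6]
Step 8: flows [2->0,2->1,2->3,2->4] -> levels [7 7 5 7 7]
Step 9: flows [0->2,1->2,3->2,4->2] -> levels [6 6 9 6 6]
  -> period-2 cycle (repeats step 7); tank 2 never drops to <=2
Tank 2 never reaches <=2 within 15 steps

Answer: -1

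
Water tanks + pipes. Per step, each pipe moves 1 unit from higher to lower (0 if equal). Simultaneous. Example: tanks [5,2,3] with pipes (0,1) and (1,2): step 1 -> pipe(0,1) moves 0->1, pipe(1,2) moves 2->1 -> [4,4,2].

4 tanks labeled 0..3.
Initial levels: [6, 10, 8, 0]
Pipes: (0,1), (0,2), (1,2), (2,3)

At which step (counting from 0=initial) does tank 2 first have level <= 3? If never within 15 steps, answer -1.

Step 1: flows [1->0,2->0,1->2,2->3] -> levels [8 8 7 1]
Step 2: flows [0=1,0->2,1->2,2->3] -> levels [7 7 8 2]
Step 3: flows [0=1,2->0,2->1,2->3] -> levels [8 8 5 3]
Step 4: flows [0=1,0->2,1->2,2->3] -> levels [7 7 6 4]
Step 5: flows [0=1,0->2,1->2,2->3] -> levels [6 6 7 5]
Step 6: flows [0=1,2->0,2->1,2->3] -> levels [7 7 4 6]
Step 7: flows [0=1,0->2,1->2,3->2] -> levels [6 6 7 5]
  -> period-2 cycle (repeats step 5); tank 2 never drops to <=3
Tank 2 never reaches <=3 within 15 steps

Answer: -1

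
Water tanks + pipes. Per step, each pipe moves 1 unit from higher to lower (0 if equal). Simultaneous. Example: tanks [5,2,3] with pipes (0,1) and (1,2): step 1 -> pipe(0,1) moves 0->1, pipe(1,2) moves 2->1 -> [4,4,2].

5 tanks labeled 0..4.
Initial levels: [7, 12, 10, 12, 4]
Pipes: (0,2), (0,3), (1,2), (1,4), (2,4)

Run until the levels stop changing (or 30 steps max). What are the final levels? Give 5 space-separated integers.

Answer: 8 8 11 10 8

Derivation:
Step 1: flows [2->0,3->0,1->2,1->4,2->4] -> levels [9 10 9 11 6]
Step 2: flows [0=2,3->0,1->2,1->4,2->4] -> levels [10 8 9 10 8]
Step 3: flows [0->2,0=3,2->1,1=4,2->4] -> levels [9 9 8 10 9]
Step 4: flows [0->2,3->0,1->2,1=4,4->2] -> levels [9 8 11 9 8]
Step 5: flows [2->0,0=3,2->1,1=4,2->4] -> levels [10 9 8 9 9]
Step 6: flows [0->2,0->3,1->2,1=4,4->2] -> levels [8 8 11 10 8]
Step 7: flows [2->0,3->0,2->1,1=4,2->4] -> levels [10 9 8 9 9]
  -> period-2 cycle: step 7 state = step 5 state; never stabilizes
  -> state at step 30: (30-5) mod 2 = 1, same as step 6 -> [8 8 11 10 8]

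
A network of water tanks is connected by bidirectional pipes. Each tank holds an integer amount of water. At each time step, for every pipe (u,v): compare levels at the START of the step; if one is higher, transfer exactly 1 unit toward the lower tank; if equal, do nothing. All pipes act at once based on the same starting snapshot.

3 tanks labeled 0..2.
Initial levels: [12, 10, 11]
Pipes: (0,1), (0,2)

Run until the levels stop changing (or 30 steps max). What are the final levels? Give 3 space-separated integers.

Answer: 12 10 11

Derivation:
Step 1: flows [0->1,0->2] -> levels [10 11 12]
Step 2: flows [1->0,2->0] -> levels [12 10 11]
  -> period-2 cycle: step 2 state = step 0 state; never stabilizes
  -> state at step 30: (30-0) mod 2 = 0, same as step 0 -> [12 10 11]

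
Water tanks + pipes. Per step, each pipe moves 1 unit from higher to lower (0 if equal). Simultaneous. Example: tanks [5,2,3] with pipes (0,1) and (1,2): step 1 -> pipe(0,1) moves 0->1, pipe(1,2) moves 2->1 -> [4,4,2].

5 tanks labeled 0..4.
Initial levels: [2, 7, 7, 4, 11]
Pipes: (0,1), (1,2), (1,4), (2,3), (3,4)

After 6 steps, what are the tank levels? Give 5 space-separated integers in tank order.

Step 1: flows [1->0,1=2,4->1,2->3,4->3] -> levels [3 7 6 6 9]
Step 2: flows [1->0,1->2,4->1,2=3,4->3] -> levels [4 6 7 7 7]
Step 3: flows [1->0,2->1,4->1,2=3,3=4] -> levels [5 7 6 7 6]
Step 4: flows [1->0,1->2,1->4,3->2,3->4] -> levels [6 4 8 5 8]
Step 5: flows [0->1,2->1,4->1,2->3,4->3] -> levels [5 7 6 7 6]
  -> period-2 cycle: step 5 state = step 3 state
  -> state at step 6: (6-3) mod 2 = 1, same as step 4 -> [6 4 8 5 8]

Answer: 6 4 8 5 8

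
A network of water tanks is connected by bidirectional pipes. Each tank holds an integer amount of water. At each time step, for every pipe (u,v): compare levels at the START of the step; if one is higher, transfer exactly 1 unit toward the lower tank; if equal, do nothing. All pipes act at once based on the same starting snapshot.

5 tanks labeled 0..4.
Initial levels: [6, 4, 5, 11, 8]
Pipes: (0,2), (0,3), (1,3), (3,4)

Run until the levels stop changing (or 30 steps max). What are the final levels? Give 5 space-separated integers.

Answer: 8 7 6 6 7

Derivation:
Step 1: flows [0->2,3->0,3->1,3->4] -> levels [6 5 6 8 9]
Step 2: flows [0=2,3->0,3->1,4->3] -> levels [7 6 6 7 8]
Step 3: flows [0->2,0=3,3->1,4->3] -> levels [6 7 7 7 7]
Step 4: flows [2->0,3->0,1=3,3=4] -> levels [8 7 6 6 7]
Step 5: flows [0->2,0->3,1->3,4->3] -> levels [6 6 7 9 6]
Step 6: flows [2->0,3->0,3->1,3->4] -> levels [8 7 6 6 7]
  -> period-2 cycle: step 6 state = step 4 state; never stabilizes
  -> state at step 30: (30-4) mod 2 = 0, same as step 4 -> [8 7 6 6 7]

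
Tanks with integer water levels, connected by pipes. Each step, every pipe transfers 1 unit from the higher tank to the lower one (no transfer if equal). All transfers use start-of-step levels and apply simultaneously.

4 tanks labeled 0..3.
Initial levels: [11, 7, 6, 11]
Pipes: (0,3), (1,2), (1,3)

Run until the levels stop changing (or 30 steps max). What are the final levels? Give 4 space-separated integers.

Answer: 9 10 8 8

Derivation:
Step 1: flows [0=3,1->2,3->1] -> levels [11 7 7 10]
Step 2: flows [0->3,1=2,3->1] -> levels [10 8 7 10]
Step 3: flows [0=3,1->2,3->1] -> levels [10 8 8 9]
Step 4: flows [0->3,1=2,3->1] -> levels [9 9 8 9]
Step 5: flows [0=3,1->2,1=3] -> levels [9 8 9 9]
Step 6: flows [0=3,2->1,3->1] -> levels [9 10 8 8]
Step 7: flows [0->3,1->2,1->3] -> levels [8 8 9 10]
Step 8: flows [3->0,2->1,3->1] -> levels [9 10 8 8]
  -> period-2 cycle: step 8 state = step 6 state; never stabilizes
  -> state at step 30: (30-6) mod 2 = 0, same as step 6 -> [9 10 8 8]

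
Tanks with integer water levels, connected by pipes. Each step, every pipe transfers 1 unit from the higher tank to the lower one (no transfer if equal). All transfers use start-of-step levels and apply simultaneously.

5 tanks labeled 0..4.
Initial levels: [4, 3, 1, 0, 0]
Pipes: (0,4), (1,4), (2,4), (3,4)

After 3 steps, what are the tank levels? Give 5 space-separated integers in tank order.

Answer: 2 2 0 0 4

Derivation:
Step 1: flows [0->4,1->4,2->4,3=4] -> levels [3 2 0 0 3]
Step 2: flows [0=4,4->1,4->2,4->3] -> levels [3 3 1 1 0]
Step 3: flows [0->4,1->4,2->4,3->4] -> levels [2 2 0 0 4]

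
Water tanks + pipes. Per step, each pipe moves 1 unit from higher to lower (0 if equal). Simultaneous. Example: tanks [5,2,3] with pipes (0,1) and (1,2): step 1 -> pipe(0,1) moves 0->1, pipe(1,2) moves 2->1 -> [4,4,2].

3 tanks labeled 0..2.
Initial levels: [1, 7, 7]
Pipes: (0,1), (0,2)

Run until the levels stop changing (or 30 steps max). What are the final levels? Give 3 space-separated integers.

Answer: 5 5 5

Derivation:
Step 1: flows [1->0,2->0] -> levels [3 6 6]
Step 2: flows [1->0,2->0] -> levels [5 5 5]
Step 3: flows [0=1,0=2] -> levels [5 5 5]
  -> stable (no change)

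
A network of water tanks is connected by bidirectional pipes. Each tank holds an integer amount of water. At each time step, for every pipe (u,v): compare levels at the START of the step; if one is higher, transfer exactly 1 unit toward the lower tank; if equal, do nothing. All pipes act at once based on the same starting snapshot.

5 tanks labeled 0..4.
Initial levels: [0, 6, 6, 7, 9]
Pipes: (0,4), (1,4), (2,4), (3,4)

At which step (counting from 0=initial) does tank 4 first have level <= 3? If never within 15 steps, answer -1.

Answer: -1

Derivation:
Step 1: flows [4->0,4->1,4->2,4->3] -> levels [1 7 7 8 5]
Step 2: flows [4->0,1->4,2->4,3->4] -> levels [2 6 6 7 7]
Step 3: flows [4->0,4->1,4->2,3=4] -> levels [3 7 7 7 4]
Step 4: flows [4->0,1->4,2->4,3->4] -> levels [4 6 6 6 6]
Step 5: flows [4->0,1=4,2=4,3=4] -> levels [5 6 6 6 5]
Step 6: flows [0=4,1->4,2->4,3->4] -> levels [5 5 5 5 8]
Step 7: flows [4->0,4->1,4->2,4->3] -> levels [6 6 6 6 4]
Step 8: flows [0->4,1->4,2->4,3->4] -> levels [5 5 5 5 8]
  -> period-2 cycle (repeats step 6); tank 4 never drops to <=3
Tank 4 never reaches <=3 within 15 steps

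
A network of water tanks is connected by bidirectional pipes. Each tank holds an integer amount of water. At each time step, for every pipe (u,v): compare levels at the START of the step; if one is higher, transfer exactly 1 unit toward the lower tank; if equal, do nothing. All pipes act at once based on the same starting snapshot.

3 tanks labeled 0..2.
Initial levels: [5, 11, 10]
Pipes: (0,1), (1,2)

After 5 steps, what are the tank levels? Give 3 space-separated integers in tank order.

Answer: 8 10 8

Derivation:
Step 1: flows [1->0,1->2] -> levels [6 9 11]
Step 2: flows [1->0,2->1] -> levels [7 9 10]
Step 3: flows [1->0,2->1] -> levels [8 9 9]
Step 4: flows [1->0,1=2] -> levels [9 8 9]
Step 5: flows [0->1,2->1] -> levels [8 10 8]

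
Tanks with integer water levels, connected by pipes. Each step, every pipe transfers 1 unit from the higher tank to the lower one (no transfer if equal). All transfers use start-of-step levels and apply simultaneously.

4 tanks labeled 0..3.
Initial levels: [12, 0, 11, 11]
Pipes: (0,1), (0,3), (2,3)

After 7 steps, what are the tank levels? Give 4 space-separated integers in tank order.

Answer: 8 7 9 10

Derivation:
Step 1: flows [0->1,0->3,2=3] -> levels [10 1 11 12]
Step 2: flows [0->1,3->0,3->2] -> levels [10 2 12 10]
Step 3: flows [0->1,0=3,2->3] -> levels [9 3 11 11]
Step 4: flows [0->1,3->0,2=3] -> levels [9 4 11 10]
Step 5: flows [0->1,3->0,2->3] -> levels [9 5 10 10]
Step 6: flows [0->1,3->0,2=3] -> levels [9 6 10 9]
Step 7: flows [0->1,0=3,2->3] -> levels [8 7 9 10]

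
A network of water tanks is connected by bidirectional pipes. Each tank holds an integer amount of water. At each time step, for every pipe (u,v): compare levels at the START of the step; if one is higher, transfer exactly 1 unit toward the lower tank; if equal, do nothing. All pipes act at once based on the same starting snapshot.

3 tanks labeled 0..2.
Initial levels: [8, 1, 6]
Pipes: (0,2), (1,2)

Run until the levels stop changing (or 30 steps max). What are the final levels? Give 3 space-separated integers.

Step 1: flows [0->2,2->1] -> levels [7 2 6]
Step 2: flows [0->2,2->1] -> levels [6 3 6]
Step 3: flows [0=2,2->1] -> levels [6 4 5]
Step 4: flows [0->2,2->1] -> levels [5 5 5]
Step 5: flows [0=2,1=2] -> levels [5 5 5]
  -> stable (no change)

Answer: 5 5 5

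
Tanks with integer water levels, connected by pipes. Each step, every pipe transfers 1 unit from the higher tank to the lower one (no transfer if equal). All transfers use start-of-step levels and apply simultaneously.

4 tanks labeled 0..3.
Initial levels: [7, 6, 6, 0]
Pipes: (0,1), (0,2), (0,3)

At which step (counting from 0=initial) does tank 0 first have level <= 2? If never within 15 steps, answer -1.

Step 1: flows [0->1,0->2,0->3] -> levels [4 7 7 1]
Step 2: flows [1->0,2->0,0->3] -> levels [5 6 6 2]
Step 3: flows [1->0,2->0,0->3] -> levels [6 5 5 3]
Step 4: flows [0->1,0->2,0->3] -> levels [3 6 6 4]
Step 5: flows [1->0,2->0,3->0] -> levels [6 5 5 3]
  -> period-2 cycle (repeats step 3); tank 0 never drops to <=2
Tank 0 never reaches <=2 within 15 steps

Answer: -1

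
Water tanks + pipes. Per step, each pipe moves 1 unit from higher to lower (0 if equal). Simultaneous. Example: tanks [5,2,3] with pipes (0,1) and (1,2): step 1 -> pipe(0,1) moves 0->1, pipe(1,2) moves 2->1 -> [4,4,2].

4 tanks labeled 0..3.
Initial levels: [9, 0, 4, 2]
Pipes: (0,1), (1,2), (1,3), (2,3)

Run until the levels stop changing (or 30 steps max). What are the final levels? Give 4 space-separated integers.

Answer: 3 6 3 3

Derivation:
Step 1: flows [0->1,2->1,3->1,2->3] -> levels [8 3 2 2]
Step 2: flows [0->1,1->2,1->3,2=3] -> levels [7 2 3 3]
Step 3: flows [0->1,2->1,3->1,2=3] -> levels [6 5 2 2]
Step 4: flows [0->1,1->2,1->3,2=3] -> levels [5 4 3 3]
Step 5: flows [0->1,1->2,1->3,2=3] -> levels [4 3 4 4]
Step 6: flows [0->1,2->1,3->1,2=3] -> levels [3 6 3 3]
Step 7: flows [1->0,1->2,1->3,2=3] -> levels [4 3 4 4]
  -> period-2 cycle: step 7 state = step 5 state; never stabilizes
  -> state at step 30: (30-5) mod 2 = 1, same as step 6 -> [3 6 3 3]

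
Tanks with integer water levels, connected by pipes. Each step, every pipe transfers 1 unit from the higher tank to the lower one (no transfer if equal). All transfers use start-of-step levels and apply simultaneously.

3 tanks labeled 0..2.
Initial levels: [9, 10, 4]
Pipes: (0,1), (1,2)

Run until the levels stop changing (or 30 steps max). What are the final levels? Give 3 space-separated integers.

Answer: 8 7 8

Derivation:
Step 1: flows [1->0,1->2] -> levels [10 8 5]
Step 2: flows [0->1,1->2] -> levels [9 8 6]
Step 3: flows [0->1,1->2] -> levels [8 8 7]
Step 4: flows [0=1,1->2] -> levels [8 7 8]
Step 5: flows [0->1,2->1] -> levels [7 9 7]
Step 6: flows [1->0,1->2] -> levels [8 7 8]
  -> period-2 cycle: step 6 state = step 4 state; never stabilizes
  -> state at step 30: (30-4) mod 2 = 0, same as step 4 -> [8 7 8]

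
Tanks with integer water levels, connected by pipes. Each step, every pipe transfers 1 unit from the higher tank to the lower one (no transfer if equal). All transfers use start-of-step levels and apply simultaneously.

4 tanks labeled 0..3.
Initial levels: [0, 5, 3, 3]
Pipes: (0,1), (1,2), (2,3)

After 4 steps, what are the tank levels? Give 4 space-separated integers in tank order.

Step 1: flows [1->0,1->2,2=3] -> levels [1 3 4 3]
Step 2: flows [1->0,2->1,2->3] -> levels [2 3 2 4]
Step 3: flows [1->0,1->2,3->2] -> levels [3 1 4 3]
Step 4: flows [0->1,2->1,2->3] -> levels [2 3 2 4]

Answer: 2 3 2 4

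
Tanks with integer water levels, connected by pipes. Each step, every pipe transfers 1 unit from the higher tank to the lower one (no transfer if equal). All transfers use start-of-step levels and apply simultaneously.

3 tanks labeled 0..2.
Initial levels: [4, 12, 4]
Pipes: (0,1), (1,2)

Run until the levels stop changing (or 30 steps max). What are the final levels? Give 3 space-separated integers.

Step 1: flows [1->0,1->2] -> levels [5 10 5]
Step 2: flows [1->0,1->2] -> levels [6 8 6]
Step 3: flows [1->0,1->2] -> levels [7 6 7]
Step 4: flows [0->1,2->1] -> levels [6 8 6]
  -> period-2 cycle: step 4 state = step 2 state; never stabilizes
  -> state at step 30: (30-2) mod 2 = 0, same as step 2 -> [6 8 6]

Answer: 6 8 6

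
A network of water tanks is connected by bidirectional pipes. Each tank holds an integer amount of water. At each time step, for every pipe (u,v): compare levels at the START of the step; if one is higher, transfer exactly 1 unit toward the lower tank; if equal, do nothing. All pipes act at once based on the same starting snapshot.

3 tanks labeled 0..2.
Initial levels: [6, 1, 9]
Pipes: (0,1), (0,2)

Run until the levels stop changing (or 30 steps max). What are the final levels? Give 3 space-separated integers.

Answer: 4 6 6

Derivation:
Step 1: flows [0->1,2->0] -> levels [6 2 8]
Step 2: flows [0->1,2->0] -> levels [6 3 7]
Step 3: flows [0->1,2->0] -> levels [6 4 6]
Step 4: flows [0->1,0=2] -> levels [5 5 6]
Step 5: flows [0=1,2->0] -> levels [6 5 5]
Step 6: flows [0->1,0->2] -> levels [4 6 6]
Step 7: flows [1->0,2->0] -> levels [6 5 5]
  -> period-2 cycle: step 7 state = step 5 state; never stabilizes
  -> state at step 30: (30-5) mod 2 = 1, same as step 6 -> [4 6 6]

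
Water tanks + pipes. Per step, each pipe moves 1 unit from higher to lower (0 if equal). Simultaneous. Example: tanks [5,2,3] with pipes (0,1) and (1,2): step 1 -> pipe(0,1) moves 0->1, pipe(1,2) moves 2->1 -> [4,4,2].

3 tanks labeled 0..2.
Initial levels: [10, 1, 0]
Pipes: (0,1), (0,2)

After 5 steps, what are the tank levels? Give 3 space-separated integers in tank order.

Answer: 5 3 3

Derivation:
Step 1: flows [0->1,0->2] -> levels [8 2 1]
Step 2: flows [0->1,0->2] -> levels [6 3 2]
Step 3: flows [0->1,0->2] -> levels [4 4 3]
Step 4: flows [0=1,0->2] -> levels [3 4 4]
Step 5: flows [1->0,2->0] -> levels [5 3 3]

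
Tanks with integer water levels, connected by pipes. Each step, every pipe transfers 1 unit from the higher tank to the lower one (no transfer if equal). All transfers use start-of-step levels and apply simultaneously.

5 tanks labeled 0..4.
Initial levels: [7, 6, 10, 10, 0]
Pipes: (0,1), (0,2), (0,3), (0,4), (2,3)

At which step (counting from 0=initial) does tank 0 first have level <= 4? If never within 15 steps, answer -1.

Answer: 5

Derivation:
Step 1: flows [0->1,2->0,3->0,0->4,2=3] -> levels [7 7 9 9 1]
Step 2: flows [0=1,2->0,3->0,0->4,2=3] -> levels [8 7 8 8 2]
Step 3: flows [0->1,0=2,0=3,0->4,2=3] -> levels [6 8 8 8 3]
Step 4: flows [1->0,2->0,3->0,0->4,2=3] -> levels [8 7 7 7 4]
Step 5: flows [0->1,0->2,0->3,0->4,2=3] -> levels [4 8 8 8 5]
Tank 0 first reaches <=4 at step 5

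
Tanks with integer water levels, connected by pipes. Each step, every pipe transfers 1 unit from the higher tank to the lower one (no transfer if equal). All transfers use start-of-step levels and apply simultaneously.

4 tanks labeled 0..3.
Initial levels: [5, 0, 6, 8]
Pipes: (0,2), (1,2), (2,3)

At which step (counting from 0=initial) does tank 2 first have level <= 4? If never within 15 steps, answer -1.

Answer: 3

Derivation:
Step 1: flows [2->0,2->1,3->2] -> levels [6 1 5 7]
Step 2: flows [0->2,2->1,3->2] -> levels [5 2 6 6]
Step 3: flows [2->0,2->1,2=3] -> levels [6 3 4 6]
Tank 2 first reaches <=4 at step 3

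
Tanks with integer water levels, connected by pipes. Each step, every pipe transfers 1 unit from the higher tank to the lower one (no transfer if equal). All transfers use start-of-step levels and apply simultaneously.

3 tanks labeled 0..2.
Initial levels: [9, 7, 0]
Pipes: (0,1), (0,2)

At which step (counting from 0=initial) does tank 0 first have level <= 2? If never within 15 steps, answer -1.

Answer: -1

Derivation:
Step 1: flows [0->1,0->2] -> levels [7 8 1]
Step 2: flows [1->0,0->2] -> levels [7 7 2]
Step 3: flows [0=1,0->2] -> levels [6 7 3]
Step 4: flows [1->0,0->2] -> levels [6 6 4]
Step 5: flows [0=1,0->2] -> levels [5 6 5]
Step 6: flows [1->0,0=2] -> levels [6 5 5]
Step 7: flows [0->1,0->2] -> levels [4 6 6]
Step 8: flows [1->0,2->0] -> levels [6 5 5]
  -> period-2 cycle (repeats step 6); tank 0 never drops to <=2
Tank 0 never reaches <=2 within 15 steps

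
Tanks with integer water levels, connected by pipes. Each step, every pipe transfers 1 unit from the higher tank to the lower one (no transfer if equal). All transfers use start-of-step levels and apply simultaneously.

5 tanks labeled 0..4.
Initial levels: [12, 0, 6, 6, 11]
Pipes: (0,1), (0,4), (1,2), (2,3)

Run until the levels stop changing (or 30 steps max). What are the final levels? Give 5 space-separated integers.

Answer: 6 7 8 6 8

Derivation:
Step 1: flows [0->1,0->4,2->1,2=3] -> levels [10 2 5 6 12]
Step 2: flows [0->1,4->0,2->1,3->2] -> levels [10 4 5 5 11]
Step 3: flows [0->1,4->0,2->1,2=3] -> levels [10 6 4 5 10]
Step 4: flows [0->1,0=4,1->2,3->2] -> levels [9 6 6 4 10]
Step 5: flows [0->1,4->0,1=2,2->3] -> levels [9 7 5 5 9]
Step 6: flows [0->1,0=4,1->2,2=3] -> levels [8 7 6 5 9]
Step 7: flows [0->1,4->0,1->2,2->3] -> levels [8 7 6 6 8]
Step 8: flows [0->1,0=4,1->2,2=3] -> levels [7 7 7 6 8]
Step 9: flows [0=1,4->0,1=2,2->3] -> levels [8 7 6 7 7]
Step 10: flows [0->1,0->4,1->2,3->2] -> levels [6 7 8 6 8]
Step 11: flows [1->0,4->0,2->1,2->3] -> levels [8 7 6 7 7]
  -> period-2 cycle: step 11 state = step 9 state; never stabilizes
  -> state at step 30: (30-9) mod 2 = 1, same as step 10 -> [6 7 8 6 8]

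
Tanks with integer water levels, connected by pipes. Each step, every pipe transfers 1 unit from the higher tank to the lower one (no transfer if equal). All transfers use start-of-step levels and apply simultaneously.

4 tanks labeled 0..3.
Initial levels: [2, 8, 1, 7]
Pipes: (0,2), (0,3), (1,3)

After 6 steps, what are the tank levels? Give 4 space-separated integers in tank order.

Answer: 5 5 4 4

Derivation:
Step 1: flows [0->2,3->0,1->3] -> levels [2 7 2 7]
Step 2: flows [0=2,3->0,1=3] -> levels [3 7 2 6]
Step 3: flows [0->2,3->0,1->3] -> levels [3 6 3 6]
Step 4: flows [0=2,3->0,1=3] -> levels [4 6 3 5]
Step 5: flows [0->2,3->0,1->3] -> levels [4 5 4 5]
Step 6: flows [0=2,3->0,1=3] -> levels [5 5 4 4]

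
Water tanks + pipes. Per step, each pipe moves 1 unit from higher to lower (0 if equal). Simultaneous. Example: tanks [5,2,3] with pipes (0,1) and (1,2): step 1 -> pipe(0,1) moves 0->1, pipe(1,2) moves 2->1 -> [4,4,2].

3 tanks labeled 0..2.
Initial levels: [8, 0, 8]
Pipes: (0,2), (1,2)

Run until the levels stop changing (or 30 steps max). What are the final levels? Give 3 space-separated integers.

Step 1: flows [0=2,2->1] -> levels [8 1 7]
Step 2: flows [0->2,2->1] -> levels [7 2 7]
Step 3: flows [0=2,2->1] -> levels [7 3 6]
Step 4: flows [0->2,2->1] -> levels [6 4 6]
Step 5: flows [0=2,2->1] -> levels [6 5 5]
Step 6: flows [0->2,1=2] -> levels [5 5 6]
Step 7: flows [2->0,2->1] -> levels [6 6 4]
Step 8: flows [0->2,1->2] -> levels [5 5 6]
  -> period-2 cycle: step 8 state = step 6 state; never stabilizes
  -> state at step 30: (30-6) mod 2 = 0, same as step 6 -> [5 5 6]

Answer: 5 5 6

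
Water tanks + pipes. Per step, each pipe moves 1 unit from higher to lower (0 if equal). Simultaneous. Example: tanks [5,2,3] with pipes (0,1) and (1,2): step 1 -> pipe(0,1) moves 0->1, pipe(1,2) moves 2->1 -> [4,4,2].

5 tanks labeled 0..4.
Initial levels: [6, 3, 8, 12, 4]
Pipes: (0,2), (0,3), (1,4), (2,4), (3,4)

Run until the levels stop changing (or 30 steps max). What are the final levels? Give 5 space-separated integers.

Answer: 7 6 6 6 8

Derivation:
Step 1: flows [2->0,3->0,4->1,2->4,3->4] -> levels [8 4 6 10 5]
Step 2: flows [0->2,3->0,4->1,2->4,3->4] -> levels [8 5 6 8 6]
Step 3: flows [0->2,0=3,4->1,2=4,3->4] -> levels [7 6 7 7 6]
Step 4: flows [0=2,0=3,1=4,2->4,3->4] -> levels [7 6 6 6 8]
Step 5: flows [0->2,0->3,4->1,4->2,4->3] -> levels [5 7 8 8 5]
Step 6: flows [2->0,3->0,1->4,2->4,3->4] -> levels [7 6 6 6 8]
  -> period-2 cycle: step 6 state = step 4 state; never stabilizes
  -> state at step 30: (30-4) mod 2 = 0, same as step 4 -> [7 6 6 6 8]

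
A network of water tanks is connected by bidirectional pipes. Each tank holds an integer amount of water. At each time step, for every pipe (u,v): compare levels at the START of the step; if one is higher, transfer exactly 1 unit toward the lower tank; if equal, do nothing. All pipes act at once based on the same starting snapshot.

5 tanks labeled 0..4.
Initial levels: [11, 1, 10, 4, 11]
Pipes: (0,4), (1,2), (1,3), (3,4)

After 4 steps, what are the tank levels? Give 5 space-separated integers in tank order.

Answer: 9 7 6 6 9

Derivation:
Step 1: flows [0=4,2->1,3->1,4->3] -> levels [11 3 9 4 10]
Step 2: flows [0->4,2->1,3->1,4->3] -> levels [10 5 8 4 10]
Step 3: flows [0=4,2->1,1->3,4->3] -> levels [10 5 7 6 9]
Step 4: flows [0->4,2->1,3->1,4->3] -> levels [9 7 6 6 9]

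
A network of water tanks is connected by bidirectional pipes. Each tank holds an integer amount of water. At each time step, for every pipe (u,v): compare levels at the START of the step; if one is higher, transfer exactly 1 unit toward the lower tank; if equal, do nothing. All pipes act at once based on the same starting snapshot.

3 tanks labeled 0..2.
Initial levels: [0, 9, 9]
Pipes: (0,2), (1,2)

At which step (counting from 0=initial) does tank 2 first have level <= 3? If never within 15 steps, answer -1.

Answer: -1

Derivation:
Step 1: flows [2->0,1=2] -> levels [1 9 8]
Step 2: flows [2->0,1->2] -> levels [2 8 8]
Step 3: flows [2->0,1=2] -> levels [3 8 7]
Step 4: flows [2->0,1->2] -> levels [4 7 7]
Step 5: flows [2->0,1=2] -> levels [5 7 6]
Step 6: flows [2->0,1->2] -> levels [6 6 6]
Step 7: flows [0=2,1=2] -> levels [6 6 6]
  -> stable; tank 2 stays at 6 > 3
Tank 2 never reaches <=3 within 15 steps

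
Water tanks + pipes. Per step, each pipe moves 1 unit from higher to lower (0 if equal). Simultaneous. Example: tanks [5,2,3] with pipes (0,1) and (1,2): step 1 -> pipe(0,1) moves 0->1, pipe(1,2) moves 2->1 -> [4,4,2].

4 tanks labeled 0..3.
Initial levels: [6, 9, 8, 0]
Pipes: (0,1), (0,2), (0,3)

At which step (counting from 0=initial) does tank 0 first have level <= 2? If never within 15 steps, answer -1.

Answer: -1

Derivation:
Step 1: flows [1->0,2->0,0->3] -> levels [7 8 7 1]
Step 2: flows [1->0,0=2,0->3] -> levels [7 7 7 2]
Step 3: flows [0=1,0=2,0->3] -> levels [6 7 7 3]
Step 4: flows [1->0,2->0,0->3] -> levels [7 6 6 4]
Step 5: flows [0->1,0->2,0->3] -> levels [4 7 7 5]
Step 6: flows [1->0,2->0,3->0] -> levels [7 6 6 4]
  -> period-2 cycle (repeats step 4); tank 0 never drops to <=2
Tank 0 never reaches <=2 within 15 steps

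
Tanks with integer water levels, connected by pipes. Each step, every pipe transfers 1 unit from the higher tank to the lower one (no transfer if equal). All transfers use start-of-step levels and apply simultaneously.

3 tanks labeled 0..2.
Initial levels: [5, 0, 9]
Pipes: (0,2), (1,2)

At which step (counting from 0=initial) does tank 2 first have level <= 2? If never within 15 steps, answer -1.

Step 1: flows [2->0,2->1] -> levels [6 1 7]
Step 2: flows [2->0,2->1] -> levels [7 2 5]
Step 3: flows [0->2,2->1] -> levels [6 3 5]
Step 4: flows [0->2,2->1] -> levels [5 4 5]
Step 5: flows [0=2,2->1] -> levels [5 5 4]
Step 6: flows [0->2,1->2] -> levels [4 4 6]
Step 7: flows [2->0,2->1] -> levels [5 5 4]
  -> period-2 cycle (repeats step 5); tank 2 never drops to <=2
Tank 2 never reaches <=2 within 15 steps

Answer: -1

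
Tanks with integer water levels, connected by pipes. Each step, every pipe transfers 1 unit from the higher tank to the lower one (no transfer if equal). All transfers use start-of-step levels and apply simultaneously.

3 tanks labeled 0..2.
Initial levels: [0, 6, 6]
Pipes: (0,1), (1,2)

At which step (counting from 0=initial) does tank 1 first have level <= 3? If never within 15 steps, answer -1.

Step 1: flows [1->0,1=2] -> levels [1 5 6]
Step 2: flows [1->0,2->1] -> levels [2 5 5]
Step 3: flows [1->0,1=2] -> levels [3 4 5]
Step 4: flows [1->0,2->1] -> levels [4 4 4]
Step 5: flows [0=1,1=2] -> levels [4 4 4]
  -> stable; tank 1 stays at 4 > 3
Tank 1 never reaches <=3 within 15 steps

Answer: -1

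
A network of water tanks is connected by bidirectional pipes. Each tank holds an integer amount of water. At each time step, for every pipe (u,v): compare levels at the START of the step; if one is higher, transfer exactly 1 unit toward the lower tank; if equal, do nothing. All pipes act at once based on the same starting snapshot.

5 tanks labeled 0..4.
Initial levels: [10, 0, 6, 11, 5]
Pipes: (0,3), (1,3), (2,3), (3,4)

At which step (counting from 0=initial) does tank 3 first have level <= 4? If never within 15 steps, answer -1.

Step 1: flows [3->0,3->1,3->2,3->4] -> levels [11 1 7 7 6]
Step 2: flows [0->3,3->1,2=3,3->4] -> levels [10 2 7 6 7]
Step 3: flows [0->3,3->1,2->3,4->3] -> levels [9 3 6 8 6]
Step 4: flows [0->3,3->1,3->2,3->4] -> levels [8 4 7 6 7]
Step 5: flows [0->3,3->1,2->3,4->3] -> levels [7 5 6 8 6]
Step 6: flows [3->0,3->1,3->2,3->4] -> levels [8 6 7 4 7]
Tank 3 first reaches <=4 at step 6

Answer: 6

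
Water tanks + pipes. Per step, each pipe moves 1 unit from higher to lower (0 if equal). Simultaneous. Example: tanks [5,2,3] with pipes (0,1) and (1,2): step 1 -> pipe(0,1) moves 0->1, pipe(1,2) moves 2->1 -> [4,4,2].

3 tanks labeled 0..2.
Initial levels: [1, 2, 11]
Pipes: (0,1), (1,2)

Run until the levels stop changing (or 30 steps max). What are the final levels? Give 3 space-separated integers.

Step 1: flows [1->0,2->1] -> levels [2 2 10]
Step 2: flows [0=1,2->1] -> levels [2 3 9]
Step 3: flows [1->0,2->1] -> levels [3 3 8]
Step 4: flows [0=1,2->1] -> levels [3 4 7]
Step 5: flows [1->0,2->1] -> levels [4 4 6]
Step 6: flows [0=1,2->1] -> levels [4 5 5]
Step 7: flows [1->0,1=2] -> levels [5 4 5]
Step 8: flows [0->1,2->1] -> levels [4 6 4]
Step 9: flows [1->0,1->2] -> levels [5 4 5]
  -> period-2 cycle: step 9 state = step 7 state; never stabilizes
  -> state at step 30: (30-7) mod 2 = 1, same as step 8 -> [4 6 4]

Answer: 4 6 4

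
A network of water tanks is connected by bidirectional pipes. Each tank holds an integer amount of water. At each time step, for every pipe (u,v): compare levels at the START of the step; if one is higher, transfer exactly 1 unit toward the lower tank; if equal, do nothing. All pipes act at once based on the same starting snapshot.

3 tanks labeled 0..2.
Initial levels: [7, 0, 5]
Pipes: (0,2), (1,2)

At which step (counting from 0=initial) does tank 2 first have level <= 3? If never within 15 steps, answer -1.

Step 1: flows [0->2,2->1] -> levels [6 1 5]
Step 2: flows [0->2,2->1] -> levels [5 2 5]
Step 3: flows [0=2,2->1] -> levels [5 3 4]
Step 4: flows [0->2,2->1] -> levels [4 4 4]
Step 5: flows [0=2,1=2] -> levels [4 4 4]
  -> stable; tank 2 stays at 4 > 3
Tank 2 never reaches <=3 within 15 steps

Answer: -1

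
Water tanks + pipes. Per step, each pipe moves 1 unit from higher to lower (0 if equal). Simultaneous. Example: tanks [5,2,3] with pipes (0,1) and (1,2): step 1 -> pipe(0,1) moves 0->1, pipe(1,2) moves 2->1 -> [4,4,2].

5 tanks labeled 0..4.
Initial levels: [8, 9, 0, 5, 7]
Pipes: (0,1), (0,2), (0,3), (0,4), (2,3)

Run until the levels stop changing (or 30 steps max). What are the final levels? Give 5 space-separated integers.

Step 1: flows [1->0,0->2,0->3,0->4,3->2] -> levels [6 8 2 5 8]
Step 2: flows [1->0,0->2,0->3,4->0,3->2] -> levels [6 7 4 5 7]
Step 3: flows [1->0,0->2,0->3,4->0,3->2] -> levels [6 6 6 5 6]
Step 4: flows [0=1,0=2,0->3,0=4,2->3] -> levels [5 6 5 7 6]
Step 5: flows [1->0,0=2,3->0,4->0,3->2] -> levels [8 5 6 5 5]
Step 6: flows [0->1,0->2,0->3,0->4,2->3] -> levels [4 6 6 7 6]
Step 7: flows [1->0,2->0,3->0,4->0,3->2] -> levels [8 5 6 5 5]
  -> period-2 cycle: step 7 state = step 5 state; never stabilizes
  -> state at step 30: (30-5) mod 2 = 1, same as step 6 -> [4 6 6 7 6]

Answer: 4 6 6 7 6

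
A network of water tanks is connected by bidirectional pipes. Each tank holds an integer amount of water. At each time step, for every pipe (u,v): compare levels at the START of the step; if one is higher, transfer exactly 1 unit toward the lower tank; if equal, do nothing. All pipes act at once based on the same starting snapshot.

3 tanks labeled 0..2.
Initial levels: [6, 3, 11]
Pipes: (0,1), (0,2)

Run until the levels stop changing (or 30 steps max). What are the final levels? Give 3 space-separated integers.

Answer: 8 6 6

Derivation:
Step 1: flows [0->1,2->0] -> levels [6 4 10]
Step 2: flows [0->1,2->0] -> levels [6 5 9]
Step 3: flows [0->1,2->0] -> levels [6 6 8]
Step 4: flows [0=1,2->0] -> levels [7 6 7]
Step 5: flows [0->1,0=2] -> levels [6 7 7]
Step 6: flows [1->0,2->0] -> levels [8 6 6]
Step 7: flows [0->1,0->2] -> levels [6 7 7]
  -> period-2 cycle: step 7 state = step 5 state; never stabilizes
  -> state at step 30: (30-5) mod 2 = 1, same as step 6 -> [8 6 6]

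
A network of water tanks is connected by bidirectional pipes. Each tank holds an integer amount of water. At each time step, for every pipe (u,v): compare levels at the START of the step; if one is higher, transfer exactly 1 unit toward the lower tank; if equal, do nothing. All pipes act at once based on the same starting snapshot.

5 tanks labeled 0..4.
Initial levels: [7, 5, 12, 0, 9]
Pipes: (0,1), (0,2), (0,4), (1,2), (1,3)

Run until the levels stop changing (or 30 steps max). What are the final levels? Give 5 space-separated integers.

Step 1: flows [0->1,2->0,4->0,2->1,1->3] -> levels [8 6 10 1 8]
Step 2: flows [0->1,2->0,0=4,2->1,1->3] -> levels [8 7 8 2 8]
Step 3: flows [0->1,0=2,0=4,2->1,1->3] -> levels [7 8 7 3 8]
Step 4: flows [1->0,0=2,4->0,1->2,1->3] -> levels [9 5 8 4 7]
Step 5: flows [0->1,0->2,0->4,2->1,1->3] -> levels [6 6 8 5 8]
Step 6: flows [0=1,2->0,4->0,2->1,1->3] -> levels [8 6 6 6 7]
Step 7: flows [0->1,0->2,0->4,1=2,1=3] -> levels [5 7 7 6 8]
Step 8: flows [1->0,2->0,4->0,1=2,1->3] -> levels [8 5 6 7 7]
Step 9: flows [0->1,0->2,0->4,2->1,3->1] -> levels [5 8 6 6 8]
Step 10: flows [1->0,2->0,4->0,1->2,1->3] -> levels [8 5 6 7 7]
  -> period-2 cycle: step 10 state = step 8 state; never stabilizes
  -> state at step 30: (30-8) mod 2 = 0, same as step 8 -> [8 5 6 7 7]

Answer: 8 5 6 7 7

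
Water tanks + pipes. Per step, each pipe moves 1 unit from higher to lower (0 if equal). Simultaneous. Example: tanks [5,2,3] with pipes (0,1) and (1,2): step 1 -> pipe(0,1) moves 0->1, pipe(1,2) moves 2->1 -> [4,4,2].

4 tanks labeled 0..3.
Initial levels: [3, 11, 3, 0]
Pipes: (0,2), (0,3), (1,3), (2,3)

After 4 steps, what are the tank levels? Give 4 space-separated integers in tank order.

Step 1: flows [0=2,0->3,1->3,2->3] -> levels [2 10 2 3]
Step 2: flows [0=2,3->0,1->3,3->2] -> levels [3 9 3 2]
Step 3: flows [0=2,0->3,1->3,2->3] -> levels [2 8 2 5]
Step 4: flows [0=2,3->0,1->3,3->2] -> levels [3 7 3 4]

Answer: 3 7 3 4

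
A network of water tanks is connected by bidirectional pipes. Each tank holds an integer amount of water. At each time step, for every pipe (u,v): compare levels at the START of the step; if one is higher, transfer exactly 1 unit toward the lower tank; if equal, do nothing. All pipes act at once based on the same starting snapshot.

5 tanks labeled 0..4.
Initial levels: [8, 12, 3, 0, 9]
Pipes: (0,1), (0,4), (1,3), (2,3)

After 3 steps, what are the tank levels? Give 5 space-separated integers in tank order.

Step 1: flows [1->0,4->0,1->3,2->3] -> levels [10 10 2 2 8]
Step 2: flows [0=1,0->4,1->3,2=3] -> levels [9 9 2 3 9]
Step 3: flows [0=1,0=4,1->3,3->2] -> levels [9 8 3 3 9]

Answer: 9 8 3 3 9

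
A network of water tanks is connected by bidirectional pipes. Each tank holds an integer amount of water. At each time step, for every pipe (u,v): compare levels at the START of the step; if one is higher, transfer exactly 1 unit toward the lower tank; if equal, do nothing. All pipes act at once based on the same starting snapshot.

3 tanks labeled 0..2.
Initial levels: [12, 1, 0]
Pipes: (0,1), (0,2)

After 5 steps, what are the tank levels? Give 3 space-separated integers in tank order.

Step 1: flows [0->1,0->2] -> levels [10 2 1]
Step 2: flows [0->1,0->2] -> levels [8 3 2]
Step 3: flows [0->1,0->2] -> levels [6 4 3]
Step 4: flows [0->1,0->2] -> levels [4 5 4]
Step 5: flows [1->0,0=2] -> levels [5 4 4]

Answer: 5 4 4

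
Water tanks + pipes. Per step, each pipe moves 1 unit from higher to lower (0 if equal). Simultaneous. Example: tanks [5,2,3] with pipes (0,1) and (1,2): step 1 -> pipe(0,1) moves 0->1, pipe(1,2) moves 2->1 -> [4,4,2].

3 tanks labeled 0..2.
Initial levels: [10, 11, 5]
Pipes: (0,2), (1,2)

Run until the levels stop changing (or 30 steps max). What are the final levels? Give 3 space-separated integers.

Step 1: flows [0->2,1->2] -> levels [9 10 7]
Step 2: flows [0->2,1->2] -> levels [8 9 9]
Step 3: flows [2->0,1=2] -> levels [9 9 8]
Step 4: flows [0->2,1->2] -> levels [8 8 10]
Step 5: flows [2->0,2->1] -> levels [9 9 8]
  -> period-2 cycle: step 5 state = step 3 state; never stabilizes
  -> state at step 30: (30-3) mod 2 = 1, same as step 4 -> [8 8 10]

Answer: 8 8 10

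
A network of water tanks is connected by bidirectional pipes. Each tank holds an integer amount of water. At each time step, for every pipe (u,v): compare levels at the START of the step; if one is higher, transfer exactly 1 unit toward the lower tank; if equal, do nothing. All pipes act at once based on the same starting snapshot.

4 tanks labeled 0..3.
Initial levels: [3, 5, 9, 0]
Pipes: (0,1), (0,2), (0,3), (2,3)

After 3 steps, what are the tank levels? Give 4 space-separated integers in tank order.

Step 1: flows [1->0,2->0,0->3,2->3] -> levels [4 4 7 2]
Step 2: flows [0=1,2->0,0->3,2->3] -> levels [4 4 5 4]
Step 3: flows [0=1,2->0,0=3,2->3] -> levels [5 4 3 5]

Answer: 5 4 3 5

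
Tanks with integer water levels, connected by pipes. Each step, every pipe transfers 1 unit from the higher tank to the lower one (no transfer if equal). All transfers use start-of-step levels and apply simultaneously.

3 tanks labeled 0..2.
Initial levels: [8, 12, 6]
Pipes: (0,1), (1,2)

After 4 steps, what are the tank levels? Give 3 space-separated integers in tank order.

Step 1: flows [1->0,1->2] -> levels [9 10 7]
Step 2: flows [1->0,1->2] -> levels [10 8 8]
Step 3: flows [0->1,1=2] -> levels [9 9 8]
Step 4: flows [0=1,1->2] -> levels [9 8 9]

Answer: 9 8 9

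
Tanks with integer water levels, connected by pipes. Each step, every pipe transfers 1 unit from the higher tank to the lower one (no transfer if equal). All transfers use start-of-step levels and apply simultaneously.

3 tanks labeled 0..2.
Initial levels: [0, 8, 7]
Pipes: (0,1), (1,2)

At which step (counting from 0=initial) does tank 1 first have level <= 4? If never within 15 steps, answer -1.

Answer: -1

Derivation:
Step 1: flows [1->0,1->2] -> levels [1 6 8]
Step 2: flows [1->0,2->1] -> levels [2 6 7]
Step 3: flows [1->0,2->1] -> levels [3 6 6]
Step 4: flows [1->0,1=2] -> levels [4 5 6]
Step 5: flows [1->0,2->1] -> levels [5 5 5]
Step 6: flows [0=1,1=2] -> levels [5 5 5]
  -> stable; tank 1 stays at 5 > 4
Tank 1 never reaches <=4 within 15 steps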